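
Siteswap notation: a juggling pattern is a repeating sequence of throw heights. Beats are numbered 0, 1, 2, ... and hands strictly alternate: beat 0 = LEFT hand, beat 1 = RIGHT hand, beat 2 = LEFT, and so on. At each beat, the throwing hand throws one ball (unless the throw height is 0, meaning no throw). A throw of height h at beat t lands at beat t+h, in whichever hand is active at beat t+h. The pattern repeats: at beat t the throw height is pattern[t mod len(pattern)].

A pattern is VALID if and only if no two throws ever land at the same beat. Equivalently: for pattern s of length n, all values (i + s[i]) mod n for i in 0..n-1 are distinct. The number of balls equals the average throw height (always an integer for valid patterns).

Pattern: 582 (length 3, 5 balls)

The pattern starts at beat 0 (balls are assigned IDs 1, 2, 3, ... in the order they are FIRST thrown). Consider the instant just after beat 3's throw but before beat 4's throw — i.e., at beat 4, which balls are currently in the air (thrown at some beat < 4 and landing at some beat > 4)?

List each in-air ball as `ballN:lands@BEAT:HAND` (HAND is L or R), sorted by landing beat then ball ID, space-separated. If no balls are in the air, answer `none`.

Answer: ball1:lands@5:R ball4:lands@8:L ball2:lands@9:R

Derivation:
Beat 0 (L): throw ball1 h=5 -> lands@5:R; in-air after throw: [b1@5:R]
Beat 1 (R): throw ball2 h=8 -> lands@9:R; in-air after throw: [b1@5:R b2@9:R]
Beat 2 (L): throw ball3 h=2 -> lands@4:L; in-air after throw: [b3@4:L b1@5:R b2@9:R]
Beat 3 (R): throw ball4 h=5 -> lands@8:L; in-air after throw: [b3@4:L b1@5:R b4@8:L b2@9:R]
Beat 4 (L): throw ball3 h=8 -> lands@12:L; in-air after throw: [b1@5:R b4@8:L b2@9:R b3@12:L]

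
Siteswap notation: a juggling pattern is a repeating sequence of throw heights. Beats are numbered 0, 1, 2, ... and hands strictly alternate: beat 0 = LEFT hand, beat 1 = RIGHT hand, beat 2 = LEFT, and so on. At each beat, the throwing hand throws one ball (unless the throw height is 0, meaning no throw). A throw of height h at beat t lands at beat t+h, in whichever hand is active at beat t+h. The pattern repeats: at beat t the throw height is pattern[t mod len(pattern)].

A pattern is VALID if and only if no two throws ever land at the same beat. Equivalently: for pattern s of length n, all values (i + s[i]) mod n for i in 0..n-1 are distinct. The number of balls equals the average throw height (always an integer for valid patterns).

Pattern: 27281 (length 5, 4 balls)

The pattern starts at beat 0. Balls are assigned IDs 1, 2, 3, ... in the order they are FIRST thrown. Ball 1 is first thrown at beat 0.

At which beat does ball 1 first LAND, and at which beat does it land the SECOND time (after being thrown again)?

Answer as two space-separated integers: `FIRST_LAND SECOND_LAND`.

Answer: 2 4

Derivation:
Beat 0 (L): throw ball1 h=2 -> lands@2:L; in-air after throw: [b1@2:L]
Beat 1 (R): throw ball2 h=7 -> lands@8:L; in-air after throw: [b1@2:L b2@8:L]
Beat 2 (L): throw ball1 h=2 -> lands@4:L; in-air after throw: [b1@4:L b2@8:L]
Beat 3 (R): throw ball3 h=8 -> lands@11:R; in-air after throw: [b1@4:L b2@8:L b3@11:R]
Beat 4 (L): throw ball1 h=1 -> lands@5:R; in-air after throw: [b1@5:R b2@8:L b3@11:R]
Ball 1: thrown@0 h=2 -> first land @2; rethrown@2 h=2 -> second land @4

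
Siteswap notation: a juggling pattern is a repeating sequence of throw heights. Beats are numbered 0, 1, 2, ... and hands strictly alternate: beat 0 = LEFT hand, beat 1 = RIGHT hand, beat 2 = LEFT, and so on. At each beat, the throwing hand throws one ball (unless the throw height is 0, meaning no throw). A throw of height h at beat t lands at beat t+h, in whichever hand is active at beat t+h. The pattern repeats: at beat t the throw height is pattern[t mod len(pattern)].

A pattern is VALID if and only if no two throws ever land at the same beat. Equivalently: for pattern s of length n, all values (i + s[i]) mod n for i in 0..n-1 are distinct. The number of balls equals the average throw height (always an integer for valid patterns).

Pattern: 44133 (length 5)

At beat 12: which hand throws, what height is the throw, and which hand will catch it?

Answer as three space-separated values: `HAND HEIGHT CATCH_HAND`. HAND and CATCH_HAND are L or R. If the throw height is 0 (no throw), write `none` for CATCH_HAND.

Beat 12: 12 mod 2 = 0, so hand = L
Throw height = pattern[12 mod 5] = pattern[2] = 1
Lands at beat 12+1=13, 13 mod 2 = 1, so catch hand = R

Answer: L 1 R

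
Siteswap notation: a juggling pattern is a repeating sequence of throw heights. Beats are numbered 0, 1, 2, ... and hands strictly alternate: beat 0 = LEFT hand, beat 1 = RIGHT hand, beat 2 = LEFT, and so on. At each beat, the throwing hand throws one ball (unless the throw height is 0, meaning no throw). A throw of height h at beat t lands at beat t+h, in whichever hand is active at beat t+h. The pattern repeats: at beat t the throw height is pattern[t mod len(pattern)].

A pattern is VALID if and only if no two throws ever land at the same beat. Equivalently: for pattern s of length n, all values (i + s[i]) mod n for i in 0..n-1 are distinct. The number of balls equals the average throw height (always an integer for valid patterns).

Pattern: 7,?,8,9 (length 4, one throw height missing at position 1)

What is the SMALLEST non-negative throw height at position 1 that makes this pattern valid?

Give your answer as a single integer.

i=0: (0 + 7) mod 4 = 3
i=1: s[i]=? (unknown)
i=2: (2 + 8) mod 4 = 2
i=3: (3 + 9) mod 4 = 0
Known residues: [0, 2, 3]; need a permutation of 0..3, so missing residue r = 1
Need (1 + s) mod 4 = 1; smallest s = (1 - 1) mod 4 = 0

Answer: 0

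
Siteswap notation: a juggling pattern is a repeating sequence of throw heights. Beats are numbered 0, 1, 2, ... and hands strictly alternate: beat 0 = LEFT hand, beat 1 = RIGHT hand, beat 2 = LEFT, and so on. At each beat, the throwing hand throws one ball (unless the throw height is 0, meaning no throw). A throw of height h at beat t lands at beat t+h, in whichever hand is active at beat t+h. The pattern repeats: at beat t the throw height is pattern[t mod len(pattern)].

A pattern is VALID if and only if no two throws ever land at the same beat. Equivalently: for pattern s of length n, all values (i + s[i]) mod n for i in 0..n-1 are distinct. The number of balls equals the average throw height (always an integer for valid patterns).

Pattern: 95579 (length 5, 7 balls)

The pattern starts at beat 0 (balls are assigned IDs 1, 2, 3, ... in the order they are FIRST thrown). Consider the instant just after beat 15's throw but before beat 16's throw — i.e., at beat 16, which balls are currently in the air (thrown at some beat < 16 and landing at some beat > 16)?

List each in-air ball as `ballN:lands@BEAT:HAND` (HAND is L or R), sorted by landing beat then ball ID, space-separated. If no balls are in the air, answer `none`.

Answer: ball3:lands@17:R ball1:lands@18:L ball4:lands@19:R ball5:lands@20:L ball6:lands@23:R ball7:lands@24:L

Derivation:
Beat 0 (L): throw ball1 h=9 -> lands@9:R; in-air after throw: [b1@9:R]
Beat 1 (R): throw ball2 h=5 -> lands@6:L; in-air after throw: [b2@6:L b1@9:R]
Beat 2 (L): throw ball3 h=5 -> lands@7:R; in-air after throw: [b2@6:L b3@7:R b1@9:R]
Beat 3 (R): throw ball4 h=7 -> lands@10:L; in-air after throw: [b2@6:L b3@7:R b1@9:R b4@10:L]
Beat 4 (L): throw ball5 h=9 -> lands@13:R; in-air after throw: [b2@6:L b3@7:R b1@9:R b4@10:L b5@13:R]
Beat 5 (R): throw ball6 h=9 -> lands@14:L; in-air after throw: [b2@6:L b3@7:R b1@9:R b4@10:L b5@13:R b6@14:L]
Beat 6 (L): throw ball2 h=5 -> lands@11:R; in-air after throw: [b3@7:R b1@9:R b4@10:L b2@11:R b5@13:R b6@14:L]
Beat 7 (R): throw ball3 h=5 -> lands@12:L; in-air after throw: [b1@9:R b4@10:L b2@11:R b3@12:L b5@13:R b6@14:L]
Beat 8 (L): throw ball7 h=7 -> lands@15:R; in-air after throw: [b1@9:R b4@10:L b2@11:R b3@12:L b5@13:R b6@14:L b7@15:R]
Beat 9 (R): throw ball1 h=9 -> lands@18:L; in-air after throw: [b4@10:L b2@11:R b3@12:L b5@13:R b6@14:L b7@15:R b1@18:L]
Beat 10 (L): throw ball4 h=9 -> lands@19:R; in-air after throw: [b2@11:R b3@12:L b5@13:R b6@14:L b7@15:R b1@18:L b4@19:R]
Beat 11 (R): throw ball2 h=5 -> lands@16:L; in-air after throw: [b3@12:L b5@13:R b6@14:L b7@15:R b2@16:L b1@18:L b4@19:R]
Beat 12 (L): throw ball3 h=5 -> lands@17:R; in-air after throw: [b5@13:R b6@14:L b7@15:R b2@16:L b3@17:R b1@18:L b4@19:R]
Beat 13 (R): throw ball5 h=7 -> lands@20:L; in-air after throw: [b6@14:L b7@15:R b2@16:L b3@17:R b1@18:L b4@19:R b5@20:L]
Beat 14 (L): throw ball6 h=9 -> lands@23:R; in-air after throw: [b7@15:R b2@16:L b3@17:R b1@18:L b4@19:R b5@20:L b6@23:R]
Beat 15 (R): throw ball7 h=9 -> lands@24:L; in-air after throw: [b2@16:L b3@17:R b1@18:L b4@19:R b5@20:L b6@23:R b7@24:L]
Beat 16 (L): throw ball2 h=5 -> lands@21:R; in-air after throw: [b3@17:R b1@18:L b4@19:R b5@20:L b2@21:R b6@23:R b7@24:L]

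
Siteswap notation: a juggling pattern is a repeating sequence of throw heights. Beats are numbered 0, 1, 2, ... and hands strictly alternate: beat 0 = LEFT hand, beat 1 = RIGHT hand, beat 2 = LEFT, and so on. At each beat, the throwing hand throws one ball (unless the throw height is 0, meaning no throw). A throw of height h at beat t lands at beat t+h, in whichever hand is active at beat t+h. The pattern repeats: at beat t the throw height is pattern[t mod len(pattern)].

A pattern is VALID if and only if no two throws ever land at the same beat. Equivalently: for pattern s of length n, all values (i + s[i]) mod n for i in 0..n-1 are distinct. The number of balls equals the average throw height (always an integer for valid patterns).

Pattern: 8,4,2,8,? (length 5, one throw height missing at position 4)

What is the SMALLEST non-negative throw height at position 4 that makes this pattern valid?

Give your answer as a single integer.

i=0: (0 + 8) mod 5 = 3
i=1: (1 + 4) mod 5 = 0
i=2: (2 + 2) mod 5 = 4
i=3: (3 + 8) mod 5 = 1
i=4: s[i]=? (unknown)
Known residues: [0, 1, 3, 4]; need a permutation of 0..4, so missing residue r = 2
Need (4 + s) mod 5 = 2; smallest s = (2 - 4) mod 5 = 3

Answer: 3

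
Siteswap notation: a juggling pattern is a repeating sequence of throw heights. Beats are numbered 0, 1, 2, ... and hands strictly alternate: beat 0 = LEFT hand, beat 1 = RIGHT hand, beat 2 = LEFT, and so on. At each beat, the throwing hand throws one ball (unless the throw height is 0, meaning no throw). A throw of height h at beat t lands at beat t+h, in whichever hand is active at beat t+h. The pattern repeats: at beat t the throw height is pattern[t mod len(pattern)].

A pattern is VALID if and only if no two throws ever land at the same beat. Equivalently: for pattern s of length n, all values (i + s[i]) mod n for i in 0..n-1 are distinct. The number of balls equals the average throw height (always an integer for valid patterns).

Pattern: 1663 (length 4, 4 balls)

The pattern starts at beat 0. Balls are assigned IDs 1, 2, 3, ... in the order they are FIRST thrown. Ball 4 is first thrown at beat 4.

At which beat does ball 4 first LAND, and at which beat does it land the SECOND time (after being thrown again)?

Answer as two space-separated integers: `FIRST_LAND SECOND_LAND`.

Answer: 5 11

Derivation:
Beat 0 (L): throw ball1 h=1 -> lands@1:R; in-air after throw: [b1@1:R]
Beat 1 (R): throw ball1 h=6 -> lands@7:R; in-air after throw: [b1@7:R]
Beat 2 (L): throw ball2 h=6 -> lands@8:L; in-air after throw: [b1@7:R b2@8:L]
Beat 3 (R): throw ball3 h=3 -> lands@6:L; in-air after throw: [b3@6:L b1@7:R b2@8:L]
Beat 4 (L): throw ball4 h=1 -> lands@5:R; in-air after throw: [b4@5:R b3@6:L b1@7:R b2@8:L]
Beat 5 (R): throw ball4 h=6 -> lands@11:R; in-air after throw: [b3@6:L b1@7:R b2@8:L b4@11:R]
Beat 6 (L): throw ball3 h=6 -> lands@12:L; in-air after throw: [b1@7:R b2@8:L b4@11:R b3@12:L]
Beat 7 (R): throw ball1 h=3 -> lands@10:L; in-air after throw: [b2@8:L b1@10:L b4@11:R b3@12:L]
Beat 8 (L): throw ball2 h=1 -> lands@9:R; in-air after throw: [b2@9:R b1@10:L b4@11:R b3@12:L]
Beat 9 (R): throw ball2 h=6 -> lands@15:R; in-air after throw: [b1@10:L b4@11:R b3@12:L b2@15:R]
Beat 10 (L): throw ball1 h=6 -> lands@16:L; in-air after throw: [b4@11:R b3@12:L b2@15:R b1@16:L]
Beat 11 (R): throw ball4 h=3 -> lands@14:L; in-air after throw: [b3@12:L b4@14:L b2@15:R b1@16:L]
Ball 4: thrown@4 h=1 -> first land @5; rethrown@5 h=6 -> second land @11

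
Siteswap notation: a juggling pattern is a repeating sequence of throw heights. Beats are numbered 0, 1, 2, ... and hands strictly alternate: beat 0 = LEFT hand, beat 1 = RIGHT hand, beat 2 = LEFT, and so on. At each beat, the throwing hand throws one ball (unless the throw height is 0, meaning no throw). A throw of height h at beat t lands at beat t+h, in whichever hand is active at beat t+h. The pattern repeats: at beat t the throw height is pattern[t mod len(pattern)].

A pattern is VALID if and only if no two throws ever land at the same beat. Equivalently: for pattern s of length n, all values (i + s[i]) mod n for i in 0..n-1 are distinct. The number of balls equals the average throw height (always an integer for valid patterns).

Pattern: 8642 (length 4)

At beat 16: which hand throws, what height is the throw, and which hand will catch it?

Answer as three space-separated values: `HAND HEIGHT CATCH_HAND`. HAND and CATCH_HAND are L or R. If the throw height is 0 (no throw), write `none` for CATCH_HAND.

Beat 16: 16 mod 2 = 0, so hand = L
Throw height = pattern[16 mod 4] = pattern[0] = 8
Lands at beat 16+8=24, 24 mod 2 = 0, so catch hand = L

Answer: L 8 L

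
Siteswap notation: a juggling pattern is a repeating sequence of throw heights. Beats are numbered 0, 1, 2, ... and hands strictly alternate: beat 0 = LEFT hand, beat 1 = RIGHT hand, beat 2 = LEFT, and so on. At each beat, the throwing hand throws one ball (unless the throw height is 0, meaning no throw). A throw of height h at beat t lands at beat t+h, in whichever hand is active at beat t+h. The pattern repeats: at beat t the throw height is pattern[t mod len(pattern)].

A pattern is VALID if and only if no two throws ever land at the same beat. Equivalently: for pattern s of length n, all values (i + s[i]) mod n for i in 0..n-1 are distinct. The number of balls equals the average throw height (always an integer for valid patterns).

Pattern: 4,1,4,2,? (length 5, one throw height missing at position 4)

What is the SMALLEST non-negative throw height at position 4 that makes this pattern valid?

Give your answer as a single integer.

Answer: 4

Derivation:
i=0: (0 + 4) mod 5 = 4
i=1: (1 + 1) mod 5 = 2
i=2: (2 + 4) mod 5 = 1
i=3: (3 + 2) mod 5 = 0
i=4: s[i]=? (unknown)
Known residues: [0, 1, 2, 4]; need a permutation of 0..4, so missing residue r = 3
Need (4 + s) mod 5 = 3; smallest s = (3 - 4) mod 5 = 4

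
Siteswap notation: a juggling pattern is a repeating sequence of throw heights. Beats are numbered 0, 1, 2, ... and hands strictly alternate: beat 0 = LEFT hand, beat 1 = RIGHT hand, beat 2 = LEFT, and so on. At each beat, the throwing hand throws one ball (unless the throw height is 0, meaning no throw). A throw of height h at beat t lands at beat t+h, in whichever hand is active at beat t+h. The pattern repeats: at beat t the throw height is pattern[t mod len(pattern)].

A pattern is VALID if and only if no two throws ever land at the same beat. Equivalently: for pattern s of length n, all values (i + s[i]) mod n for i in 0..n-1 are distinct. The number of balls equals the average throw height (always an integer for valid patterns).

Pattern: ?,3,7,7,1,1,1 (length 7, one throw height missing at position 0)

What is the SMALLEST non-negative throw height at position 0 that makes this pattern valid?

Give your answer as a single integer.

Answer: 1

Derivation:
i=0: s[i]=? (unknown)
i=1: (1 + 3) mod 7 = 4
i=2: (2 + 7) mod 7 = 2
i=3: (3 + 7) mod 7 = 3
i=4: (4 + 1) mod 7 = 5
i=5: (5 + 1) mod 7 = 6
i=6: (6 + 1) mod 7 = 0
Known residues: [0, 2, 3, 4, 5, 6]; need a permutation of 0..6, so missing residue r = 1
Need (0 + s) mod 7 = 1; smallest s = (1 - 0) mod 7 = 1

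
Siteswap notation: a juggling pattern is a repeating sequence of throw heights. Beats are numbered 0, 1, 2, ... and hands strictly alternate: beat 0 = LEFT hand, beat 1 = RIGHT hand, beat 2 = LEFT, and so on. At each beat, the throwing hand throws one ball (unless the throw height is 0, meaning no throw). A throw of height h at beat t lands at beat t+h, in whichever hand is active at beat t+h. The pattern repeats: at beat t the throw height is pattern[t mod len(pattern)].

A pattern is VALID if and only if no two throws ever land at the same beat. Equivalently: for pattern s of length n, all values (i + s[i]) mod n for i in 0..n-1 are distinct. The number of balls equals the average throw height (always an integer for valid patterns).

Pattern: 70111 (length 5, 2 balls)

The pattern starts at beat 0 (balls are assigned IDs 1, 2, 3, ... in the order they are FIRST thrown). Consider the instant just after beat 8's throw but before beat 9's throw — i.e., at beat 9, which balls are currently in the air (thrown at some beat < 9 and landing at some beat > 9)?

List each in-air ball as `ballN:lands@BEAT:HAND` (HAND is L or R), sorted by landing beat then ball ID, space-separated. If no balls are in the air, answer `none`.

Beat 0 (L): throw ball1 h=7 -> lands@7:R; in-air after throw: [b1@7:R]
Beat 2 (L): throw ball2 h=1 -> lands@3:R; in-air after throw: [b2@3:R b1@7:R]
Beat 3 (R): throw ball2 h=1 -> lands@4:L; in-air after throw: [b2@4:L b1@7:R]
Beat 4 (L): throw ball2 h=1 -> lands@5:R; in-air after throw: [b2@5:R b1@7:R]
Beat 5 (R): throw ball2 h=7 -> lands@12:L; in-air after throw: [b1@7:R b2@12:L]
Beat 7 (R): throw ball1 h=1 -> lands@8:L; in-air after throw: [b1@8:L b2@12:L]
Beat 8 (L): throw ball1 h=1 -> lands@9:R; in-air after throw: [b1@9:R b2@12:L]
Beat 9 (R): throw ball1 h=1 -> lands@10:L; in-air after throw: [b1@10:L b2@12:L]

Answer: ball2:lands@12:L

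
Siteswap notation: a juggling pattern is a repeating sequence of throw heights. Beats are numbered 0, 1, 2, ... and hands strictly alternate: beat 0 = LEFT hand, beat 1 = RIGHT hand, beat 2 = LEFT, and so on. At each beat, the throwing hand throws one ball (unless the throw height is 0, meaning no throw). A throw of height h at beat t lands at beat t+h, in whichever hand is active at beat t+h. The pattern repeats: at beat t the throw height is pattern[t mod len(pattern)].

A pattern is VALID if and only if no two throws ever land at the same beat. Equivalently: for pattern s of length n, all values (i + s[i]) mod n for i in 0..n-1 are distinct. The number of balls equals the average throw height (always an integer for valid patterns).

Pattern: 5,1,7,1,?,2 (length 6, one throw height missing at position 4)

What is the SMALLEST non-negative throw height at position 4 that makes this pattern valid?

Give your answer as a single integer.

Answer: 2

Derivation:
i=0: (0 + 5) mod 6 = 5
i=1: (1 + 1) mod 6 = 2
i=2: (2 + 7) mod 6 = 3
i=3: (3 + 1) mod 6 = 4
i=4: s[i]=? (unknown)
i=5: (5 + 2) mod 6 = 1
Known residues: [1, 2, 3, 4, 5]; need a permutation of 0..5, so missing residue r = 0
Need (4 + s) mod 6 = 0; smallest s = (0 - 4) mod 6 = 2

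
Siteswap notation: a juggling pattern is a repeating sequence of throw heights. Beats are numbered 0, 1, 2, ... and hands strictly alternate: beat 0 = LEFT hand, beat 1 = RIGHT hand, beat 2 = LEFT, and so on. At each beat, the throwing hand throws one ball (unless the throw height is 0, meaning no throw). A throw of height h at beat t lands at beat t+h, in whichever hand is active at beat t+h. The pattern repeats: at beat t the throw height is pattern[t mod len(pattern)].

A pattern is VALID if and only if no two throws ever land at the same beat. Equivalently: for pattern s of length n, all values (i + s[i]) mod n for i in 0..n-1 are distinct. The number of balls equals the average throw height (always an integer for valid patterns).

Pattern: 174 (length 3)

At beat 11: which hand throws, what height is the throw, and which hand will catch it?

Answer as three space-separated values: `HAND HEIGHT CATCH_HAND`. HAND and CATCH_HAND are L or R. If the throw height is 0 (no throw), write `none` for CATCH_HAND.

Answer: R 4 R

Derivation:
Beat 11: 11 mod 2 = 1, so hand = R
Throw height = pattern[11 mod 3] = pattern[2] = 4
Lands at beat 11+4=15, 15 mod 2 = 1, so catch hand = R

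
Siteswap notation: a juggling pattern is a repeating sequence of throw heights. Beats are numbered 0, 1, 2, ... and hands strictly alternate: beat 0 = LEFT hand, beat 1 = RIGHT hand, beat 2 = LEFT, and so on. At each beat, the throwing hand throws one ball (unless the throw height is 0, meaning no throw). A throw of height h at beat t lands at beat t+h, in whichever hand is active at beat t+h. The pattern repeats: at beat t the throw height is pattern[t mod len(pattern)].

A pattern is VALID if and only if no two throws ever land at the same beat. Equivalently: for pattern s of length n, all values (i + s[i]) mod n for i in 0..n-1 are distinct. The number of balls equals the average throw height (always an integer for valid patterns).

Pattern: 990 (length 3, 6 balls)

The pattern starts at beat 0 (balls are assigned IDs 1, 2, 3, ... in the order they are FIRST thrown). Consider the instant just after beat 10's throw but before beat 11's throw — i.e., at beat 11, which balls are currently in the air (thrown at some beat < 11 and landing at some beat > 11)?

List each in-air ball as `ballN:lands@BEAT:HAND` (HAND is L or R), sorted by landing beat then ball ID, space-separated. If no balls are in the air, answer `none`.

Answer: ball3:lands@12:L ball4:lands@13:R ball5:lands@15:R ball6:lands@16:L ball1:lands@18:L ball2:lands@19:R

Derivation:
Beat 0 (L): throw ball1 h=9 -> lands@9:R; in-air after throw: [b1@9:R]
Beat 1 (R): throw ball2 h=9 -> lands@10:L; in-air after throw: [b1@9:R b2@10:L]
Beat 3 (R): throw ball3 h=9 -> lands@12:L; in-air after throw: [b1@9:R b2@10:L b3@12:L]
Beat 4 (L): throw ball4 h=9 -> lands@13:R; in-air after throw: [b1@9:R b2@10:L b3@12:L b4@13:R]
Beat 6 (L): throw ball5 h=9 -> lands@15:R; in-air after throw: [b1@9:R b2@10:L b3@12:L b4@13:R b5@15:R]
Beat 7 (R): throw ball6 h=9 -> lands@16:L; in-air after throw: [b1@9:R b2@10:L b3@12:L b4@13:R b5@15:R b6@16:L]
Beat 9 (R): throw ball1 h=9 -> lands@18:L; in-air after throw: [b2@10:L b3@12:L b4@13:R b5@15:R b6@16:L b1@18:L]
Beat 10 (L): throw ball2 h=9 -> lands@19:R; in-air after throw: [b3@12:L b4@13:R b5@15:R b6@16:L b1@18:L b2@19:R]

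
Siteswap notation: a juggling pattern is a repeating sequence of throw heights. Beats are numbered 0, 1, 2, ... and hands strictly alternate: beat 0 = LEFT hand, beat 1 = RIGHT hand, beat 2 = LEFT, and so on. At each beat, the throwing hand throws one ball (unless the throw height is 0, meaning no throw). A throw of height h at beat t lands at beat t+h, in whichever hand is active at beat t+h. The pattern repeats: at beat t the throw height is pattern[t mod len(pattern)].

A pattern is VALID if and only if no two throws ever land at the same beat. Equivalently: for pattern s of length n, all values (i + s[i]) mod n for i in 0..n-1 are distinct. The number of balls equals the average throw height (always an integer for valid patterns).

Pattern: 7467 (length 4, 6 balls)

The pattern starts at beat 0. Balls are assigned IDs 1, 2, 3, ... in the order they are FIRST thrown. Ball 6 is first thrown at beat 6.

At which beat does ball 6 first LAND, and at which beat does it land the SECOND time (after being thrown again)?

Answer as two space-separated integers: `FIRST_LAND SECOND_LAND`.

Beat 0 (L): throw ball1 h=7 -> lands@7:R; in-air after throw: [b1@7:R]
Beat 1 (R): throw ball2 h=4 -> lands@5:R; in-air after throw: [b2@5:R b1@7:R]
Beat 2 (L): throw ball3 h=6 -> lands@8:L; in-air after throw: [b2@5:R b1@7:R b3@8:L]
Beat 3 (R): throw ball4 h=7 -> lands@10:L; in-air after throw: [b2@5:R b1@7:R b3@8:L b4@10:L]
Beat 4 (L): throw ball5 h=7 -> lands@11:R; in-air after throw: [b2@5:R b1@7:R b3@8:L b4@10:L b5@11:R]
Beat 5 (R): throw ball2 h=4 -> lands@9:R; in-air after throw: [b1@7:R b3@8:L b2@9:R b4@10:L b5@11:R]
Beat 6 (L): throw ball6 h=6 -> lands@12:L; in-air after throw: [b1@7:R b3@8:L b2@9:R b4@10:L b5@11:R b6@12:L]
Beat 7 (R): throw ball1 h=7 -> lands@14:L; in-air after throw: [b3@8:L b2@9:R b4@10:L b5@11:R b6@12:L b1@14:L]
Beat 8 (L): throw ball3 h=7 -> lands@15:R; in-air after throw: [b2@9:R b4@10:L b5@11:R b6@12:L b1@14:L b3@15:R]
Beat 9 (R): throw ball2 h=4 -> lands@13:R; in-air after throw: [b4@10:L b5@11:R b6@12:L b2@13:R b1@14:L b3@15:R]
Beat 10 (L): throw ball4 h=6 -> lands@16:L; in-air after throw: [b5@11:R b6@12:L b2@13:R b1@14:L b3@15:R b4@16:L]
Beat 11 (R): throw ball5 h=7 -> lands@18:L; in-air after throw: [b6@12:L b2@13:R b1@14:L b3@15:R b4@16:L b5@18:L]
Beat 12 (L): throw ball6 h=7 -> lands@19:R; in-air after throw: [b2@13:R b1@14:L b3@15:R b4@16:L b5@18:L b6@19:R]
Beat 13 (R): throw ball2 h=4 -> lands@17:R; in-air after throw: [b1@14:L b3@15:R b4@16:L b2@17:R b5@18:L b6@19:R]
Beat 14 (L): throw ball1 h=6 -> lands@20:L; in-air after throw: [b3@15:R b4@16:L b2@17:R b5@18:L b6@19:R b1@20:L]
Beat 15 (R): throw ball3 h=7 -> lands@22:L; in-air after throw: [b4@16:L b2@17:R b5@18:L b6@19:R b1@20:L b3@22:L]
Beat 16 (L): throw ball4 h=7 -> lands@23:R; in-air after throw: [b2@17:R b5@18:L b6@19:R b1@20:L b3@22:L b4@23:R]
Beat 17 (R): throw ball2 h=4 -> lands@21:R; in-air after throw: [b5@18:L b6@19:R b1@20:L b2@21:R b3@22:L b4@23:R]
Ball 6: thrown@6 h=6 -> first land @12; rethrown@12 h=7 -> second land @19

Answer: 12 19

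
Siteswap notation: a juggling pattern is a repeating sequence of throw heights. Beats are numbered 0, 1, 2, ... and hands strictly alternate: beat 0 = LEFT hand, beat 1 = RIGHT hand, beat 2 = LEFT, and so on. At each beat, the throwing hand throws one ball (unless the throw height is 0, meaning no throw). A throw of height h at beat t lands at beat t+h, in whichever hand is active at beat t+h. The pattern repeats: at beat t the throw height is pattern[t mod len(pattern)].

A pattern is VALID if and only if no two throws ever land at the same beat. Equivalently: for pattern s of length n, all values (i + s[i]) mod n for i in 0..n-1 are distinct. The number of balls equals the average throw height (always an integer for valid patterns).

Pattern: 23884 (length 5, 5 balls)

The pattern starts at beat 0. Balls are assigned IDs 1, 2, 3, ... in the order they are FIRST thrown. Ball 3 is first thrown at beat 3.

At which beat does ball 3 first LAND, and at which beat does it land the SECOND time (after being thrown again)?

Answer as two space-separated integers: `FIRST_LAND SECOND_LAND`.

Answer: 11 14

Derivation:
Beat 0 (L): throw ball1 h=2 -> lands@2:L; in-air after throw: [b1@2:L]
Beat 1 (R): throw ball2 h=3 -> lands@4:L; in-air after throw: [b1@2:L b2@4:L]
Beat 2 (L): throw ball1 h=8 -> lands@10:L; in-air after throw: [b2@4:L b1@10:L]
Beat 3 (R): throw ball3 h=8 -> lands@11:R; in-air after throw: [b2@4:L b1@10:L b3@11:R]
Beat 4 (L): throw ball2 h=4 -> lands@8:L; in-air after throw: [b2@8:L b1@10:L b3@11:R]
Beat 5 (R): throw ball4 h=2 -> lands@7:R; in-air after throw: [b4@7:R b2@8:L b1@10:L b3@11:R]
Beat 6 (L): throw ball5 h=3 -> lands@9:R; in-air after throw: [b4@7:R b2@8:L b5@9:R b1@10:L b3@11:R]
Beat 7 (R): throw ball4 h=8 -> lands@15:R; in-air after throw: [b2@8:L b5@9:R b1@10:L b3@11:R b4@15:R]
Beat 8 (L): throw ball2 h=8 -> lands@16:L; in-air after throw: [b5@9:R b1@10:L b3@11:R b4@15:R b2@16:L]
Beat 9 (R): throw ball5 h=4 -> lands@13:R; in-air after throw: [b1@10:L b3@11:R b5@13:R b4@15:R b2@16:L]
Beat 10 (L): throw ball1 h=2 -> lands@12:L; in-air after throw: [b3@11:R b1@12:L b5@13:R b4@15:R b2@16:L]
Beat 11 (R): throw ball3 h=3 -> lands@14:L; in-air after throw: [b1@12:L b5@13:R b3@14:L b4@15:R b2@16:L]
Beat 12 (L): throw ball1 h=8 -> lands@20:L; in-air after throw: [b5@13:R b3@14:L b4@15:R b2@16:L b1@20:L]
Beat 13 (R): throw ball5 h=8 -> lands@21:R; in-air after throw: [b3@14:L b4@15:R b2@16:L b1@20:L b5@21:R]
Beat 14 (L): throw ball3 h=4 -> lands@18:L; in-air after throw: [b4@15:R b2@16:L b3@18:L b1@20:L b5@21:R]
Ball 3: thrown@3 h=8 -> first land @11; rethrown@11 h=3 -> second land @14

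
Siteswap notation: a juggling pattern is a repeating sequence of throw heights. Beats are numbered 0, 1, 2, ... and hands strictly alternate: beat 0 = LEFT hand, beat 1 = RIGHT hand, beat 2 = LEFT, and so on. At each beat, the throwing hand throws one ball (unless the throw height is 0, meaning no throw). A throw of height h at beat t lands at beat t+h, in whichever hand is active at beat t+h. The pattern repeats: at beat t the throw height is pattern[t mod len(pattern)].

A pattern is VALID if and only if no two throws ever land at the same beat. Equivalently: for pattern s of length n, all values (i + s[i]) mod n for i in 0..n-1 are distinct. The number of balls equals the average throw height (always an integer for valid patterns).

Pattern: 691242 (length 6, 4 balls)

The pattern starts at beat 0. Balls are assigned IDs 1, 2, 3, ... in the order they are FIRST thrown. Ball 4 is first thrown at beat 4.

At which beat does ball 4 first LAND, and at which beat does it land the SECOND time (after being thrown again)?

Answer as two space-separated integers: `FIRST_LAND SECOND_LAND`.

Beat 0 (L): throw ball1 h=6 -> lands@6:L; in-air after throw: [b1@6:L]
Beat 1 (R): throw ball2 h=9 -> lands@10:L; in-air after throw: [b1@6:L b2@10:L]
Beat 2 (L): throw ball3 h=1 -> lands@3:R; in-air after throw: [b3@3:R b1@6:L b2@10:L]
Beat 3 (R): throw ball3 h=2 -> lands@5:R; in-air after throw: [b3@5:R b1@6:L b2@10:L]
Beat 4 (L): throw ball4 h=4 -> lands@8:L; in-air after throw: [b3@5:R b1@6:L b4@8:L b2@10:L]
Beat 5 (R): throw ball3 h=2 -> lands@7:R; in-air after throw: [b1@6:L b3@7:R b4@8:L b2@10:L]
Beat 6 (L): throw ball1 h=6 -> lands@12:L; in-air after throw: [b3@7:R b4@8:L b2@10:L b1@12:L]
Beat 7 (R): throw ball3 h=9 -> lands@16:L; in-air after throw: [b4@8:L b2@10:L b1@12:L b3@16:L]
Beat 8 (L): throw ball4 h=1 -> lands@9:R; in-air after throw: [b4@9:R b2@10:L b1@12:L b3@16:L]
Beat 9 (R): throw ball4 h=2 -> lands@11:R; in-air after throw: [b2@10:L b4@11:R b1@12:L b3@16:L]
Ball 4: thrown@4 h=4 -> first land @8; rethrown@8 h=1 -> second land @9

Answer: 8 9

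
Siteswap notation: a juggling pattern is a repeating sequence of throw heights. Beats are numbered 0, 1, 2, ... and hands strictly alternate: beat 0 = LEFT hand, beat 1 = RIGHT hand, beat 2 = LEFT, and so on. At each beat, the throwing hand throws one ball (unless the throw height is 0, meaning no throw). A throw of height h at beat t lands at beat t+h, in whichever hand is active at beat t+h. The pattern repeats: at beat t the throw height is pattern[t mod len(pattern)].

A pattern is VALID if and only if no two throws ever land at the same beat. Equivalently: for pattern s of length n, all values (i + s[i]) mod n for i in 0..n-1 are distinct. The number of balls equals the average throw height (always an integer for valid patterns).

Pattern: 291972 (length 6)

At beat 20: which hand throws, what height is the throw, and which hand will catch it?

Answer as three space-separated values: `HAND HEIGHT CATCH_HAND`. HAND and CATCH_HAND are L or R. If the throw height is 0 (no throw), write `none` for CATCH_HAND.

Beat 20: 20 mod 2 = 0, so hand = L
Throw height = pattern[20 mod 6] = pattern[2] = 1
Lands at beat 20+1=21, 21 mod 2 = 1, so catch hand = R

Answer: L 1 R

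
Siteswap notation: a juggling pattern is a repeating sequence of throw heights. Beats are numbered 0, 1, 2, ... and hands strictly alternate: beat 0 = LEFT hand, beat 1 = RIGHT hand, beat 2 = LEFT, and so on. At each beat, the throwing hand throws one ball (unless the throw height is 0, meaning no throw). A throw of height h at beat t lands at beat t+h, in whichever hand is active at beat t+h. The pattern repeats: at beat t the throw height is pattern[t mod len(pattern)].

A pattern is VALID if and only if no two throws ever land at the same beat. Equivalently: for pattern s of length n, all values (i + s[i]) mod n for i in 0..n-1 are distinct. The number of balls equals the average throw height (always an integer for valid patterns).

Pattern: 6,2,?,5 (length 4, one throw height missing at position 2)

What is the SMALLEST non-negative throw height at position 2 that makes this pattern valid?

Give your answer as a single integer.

Answer: 3

Derivation:
i=0: (0 + 6) mod 4 = 2
i=1: (1 + 2) mod 4 = 3
i=2: s[i]=? (unknown)
i=3: (3 + 5) mod 4 = 0
Known residues: [0, 2, 3]; need a permutation of 0..3, so missing residue r = 1
Need (2 + s) mod 4 = 1; smallest s = (1 - 2) mod 4 = 3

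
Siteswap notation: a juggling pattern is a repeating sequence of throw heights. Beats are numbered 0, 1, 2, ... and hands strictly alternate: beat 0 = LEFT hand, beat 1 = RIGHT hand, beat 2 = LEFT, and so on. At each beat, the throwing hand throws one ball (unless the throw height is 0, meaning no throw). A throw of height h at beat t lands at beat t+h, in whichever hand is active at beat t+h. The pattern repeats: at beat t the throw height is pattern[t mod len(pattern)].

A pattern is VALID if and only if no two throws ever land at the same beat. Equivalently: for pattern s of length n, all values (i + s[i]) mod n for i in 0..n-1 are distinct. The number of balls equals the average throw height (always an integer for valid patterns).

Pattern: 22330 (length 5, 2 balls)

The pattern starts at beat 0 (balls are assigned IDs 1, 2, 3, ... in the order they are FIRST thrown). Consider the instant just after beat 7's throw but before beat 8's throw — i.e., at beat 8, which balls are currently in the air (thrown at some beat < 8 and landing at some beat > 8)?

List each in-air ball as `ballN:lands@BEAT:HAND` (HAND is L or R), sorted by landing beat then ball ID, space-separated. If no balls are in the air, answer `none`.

Answer: ball1:lands@10:L

Derivation:
Beat 0 (L): throw ball1 h=2 -> lands@2:L; in-air after throw: [b1@2:L]
Beat 1 (R): throw ball2 h=2 -> lands@3:R; in-air after throw: [b1@2:L b2@3:R]
Beat 2 (L): throw ball1 h=3 -> lands@5:R; in-air after throw: [b2@3:R b1@5:R]
Beat 3 (R): throw ball2 h=3 -> lands@6:L; in-air after throw: [b1@5:R b2@6:L]
Beat 5 (R): throw ball1 h=2 -> lands@7:R; in-air after throw: [b2@6:L b1@7:R]
Beat 6 (L): throw ball2 h=2 -> lands@8:L; in-air after throw: [b1@7:R b2@8:L]
Beat 7 (R): throw ball1 h=3 -> lands@10:L; in-air after throw: [b2@8:L b1@10:L]
Beat 8 (L): throw ball2 h=3 -> lands@11:R; in-air after throw: [b1@10:L b2@11:R]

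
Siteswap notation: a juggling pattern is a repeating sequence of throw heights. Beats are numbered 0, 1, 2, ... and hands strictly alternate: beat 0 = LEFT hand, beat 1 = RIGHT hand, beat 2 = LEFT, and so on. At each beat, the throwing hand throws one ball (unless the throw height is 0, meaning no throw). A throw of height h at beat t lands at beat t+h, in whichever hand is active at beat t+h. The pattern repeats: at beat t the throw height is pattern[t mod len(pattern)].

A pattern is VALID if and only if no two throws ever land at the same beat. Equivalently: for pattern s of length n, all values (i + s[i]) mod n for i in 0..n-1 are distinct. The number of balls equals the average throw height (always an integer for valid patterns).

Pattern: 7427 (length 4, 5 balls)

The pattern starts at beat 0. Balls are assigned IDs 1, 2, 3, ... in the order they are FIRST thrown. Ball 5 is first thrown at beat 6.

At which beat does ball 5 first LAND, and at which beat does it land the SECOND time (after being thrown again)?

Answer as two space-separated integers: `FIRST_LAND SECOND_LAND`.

Answer: 8 15

Derivation:
Beat 0 (L): throw ball1 h=7 -> lands@7:R; in-air after throw: [b1@7:R]
Beat 1 (R): throw ball2 h=4 -> lands@5:R; in-air after throw: [b2@5:R b1@7:R]
Beat 2 (L): throw ball3 h=2 -> lands@4:L; in-air after throw: [b3@4:L b2@5:R b1@7:R]
Beat 3 (R): throw ball4 h=7 -> lands@10:L; in-air after throw: [b3@4:L b2@5:R b1@7:R b4@10:L]
Beat 4 (L): throw ball3 h=7 -> lands@11:R; in-air after throw: [b2@5:R b1@7:R b4@10:L b3@11:R]
Beat 5 (R): throw ball2 h=4 -> lands@9:R; in-air after throw: [b1@7:R b2@9:R b4@10:L b3@11:R]
Beat 6 (L): throw ball5 h=2 -> lands@8:L; in-air after throw: [b1@7:R b5@8:L b2@9:R b4@10:L b3@11:R]
Beat 7 (R): throw ball1 h=7 -> lands@14:L; in-air after throw: [b5@8:L b2@9:R b4@10:L b3@11:R b1@14:L]
Beat 8 (L): throw ball5 h=7 -> lands@15:R; in-air after throw: [b2@9:R b4@10:L b3@11:R b1@14:L b5@15:R]
Beat 9 (R): throw ball2 h=4 -> lands@13:R; in-air after throw: [b4@10:L b3@11:R b2@13:R b1@14:L b5@15:R]
Beat 10 (L): throw ball4 h=2 -> lands@12:L; in-air after throw: [b3@11:R b4@12:L b2@13:R b1@14:L b5@15:R]
Beat 11 (R): throw ball3 h=7 -> lands@18:L; in-air after throw: [b4@12:L b2@13:R b1@14:L b5@15:R b3@18:L]
Beat 12 (L): throw ball4 h=7 -> lands@19:R; in-air after throw: [b2@13:R b1@14:L b5@15:R b3@18:L b4@19:R]
Beat 13 (R): throw ball2 h=4 -> lands@17:R; in-air after throw: [b1@14:L b5@15:R b2@17:R b3@18:L b4@19:R]
Beat 14 (L): throw ball1 h=2 -> lands@16:L; in-air after throw: [b5@15:R b1@16:L b2@17:R b3@18:L b4@19:R]
Beat 15 (R): throw ball5 h=7 -> lands@22:L; in-air after throw: [b1@16:L b2@17:R b3@18:L b4@19:R b5@22:L]
Ball 5: thrown@6 h=2 -> first land @8; rethrown@8 h=7 -> second land @15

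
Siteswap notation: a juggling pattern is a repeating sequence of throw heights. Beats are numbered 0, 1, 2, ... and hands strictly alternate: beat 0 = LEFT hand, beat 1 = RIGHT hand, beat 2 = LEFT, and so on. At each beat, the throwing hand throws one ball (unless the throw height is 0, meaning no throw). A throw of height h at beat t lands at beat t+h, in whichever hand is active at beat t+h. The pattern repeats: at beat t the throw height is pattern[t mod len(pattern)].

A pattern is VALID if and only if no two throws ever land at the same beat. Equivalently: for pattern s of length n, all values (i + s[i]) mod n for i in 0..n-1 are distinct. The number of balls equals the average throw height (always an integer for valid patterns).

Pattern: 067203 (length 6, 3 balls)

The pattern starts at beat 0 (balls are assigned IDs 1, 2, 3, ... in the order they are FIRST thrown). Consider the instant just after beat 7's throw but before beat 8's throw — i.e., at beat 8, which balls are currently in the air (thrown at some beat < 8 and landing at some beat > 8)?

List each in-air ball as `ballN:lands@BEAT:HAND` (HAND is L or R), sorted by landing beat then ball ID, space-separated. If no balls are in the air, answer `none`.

Answer: ball2:lands@9:R ball1:lands@13:R

Derivation:
Beat 1 (R): throw ball1 h=6 -> lands@7:R; in-air after throw: [b1@7:R]
Beat 2 (L): throw ball2 h=7 -> lands@9:R; in-air after throw: [b1@7:R b2@9:R]
Beat 3 (R): throw ball3 h=2 -> lands@5:R; in-air after throw: [b3@5:R b1@7:R b2@9:R]
Beat 5 (R): throw ball3 h=3 -> lands@8:L; in-air after throw: [b1@7:R b3@8:L b2@9:R]
Beat 7 (R): throw ball1 h=6 -> lands@13:R; in-air after throw: [b3@8:L b2@9:R b1@13:R]
Beat 8 (L): throw ball3 h=7 -> lands@15:R; in-air after throw: [b2@9:R b1@13:R b3@15:R]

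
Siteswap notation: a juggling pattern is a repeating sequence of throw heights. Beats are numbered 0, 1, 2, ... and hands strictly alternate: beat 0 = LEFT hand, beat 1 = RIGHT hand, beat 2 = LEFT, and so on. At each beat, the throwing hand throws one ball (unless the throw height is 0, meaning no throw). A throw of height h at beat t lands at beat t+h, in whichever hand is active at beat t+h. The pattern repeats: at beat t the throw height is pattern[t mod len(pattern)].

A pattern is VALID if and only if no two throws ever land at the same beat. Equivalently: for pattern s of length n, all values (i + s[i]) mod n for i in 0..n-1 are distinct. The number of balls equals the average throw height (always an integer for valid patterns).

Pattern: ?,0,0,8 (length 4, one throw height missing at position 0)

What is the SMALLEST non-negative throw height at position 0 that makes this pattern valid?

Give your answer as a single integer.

Answer: 0

Derivation:
i=0: s[i]=? (unknown)
i=1: (1 + 0) mod 4 = 1
i=2: (2 + 0) mod 4 = 2
i=3: (3 + 8) mod 4 = 3
Known residues: [1, 2, 3]; need a permutation of 0..3, so missing residue r = 0
Need (0 + s) mod 4 = 0; smallest s = (0 - 0) mod 4 = 0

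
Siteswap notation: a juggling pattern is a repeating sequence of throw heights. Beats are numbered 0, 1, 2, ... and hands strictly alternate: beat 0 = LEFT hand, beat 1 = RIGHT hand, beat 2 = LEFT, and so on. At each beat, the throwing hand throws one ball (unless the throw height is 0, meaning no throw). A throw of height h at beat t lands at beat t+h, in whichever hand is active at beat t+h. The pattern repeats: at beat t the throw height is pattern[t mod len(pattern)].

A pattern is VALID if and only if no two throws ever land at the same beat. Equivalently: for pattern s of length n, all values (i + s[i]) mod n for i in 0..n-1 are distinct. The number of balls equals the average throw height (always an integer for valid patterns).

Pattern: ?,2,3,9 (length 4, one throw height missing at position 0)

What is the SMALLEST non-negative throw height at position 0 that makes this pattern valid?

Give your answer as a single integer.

Answer: 2

Derivation:
i=0: s[i]=? (unknown)
i=1: (1 + 2) mod 4 = 3
i=2: (2 + 3) mod 4 = 1
i=3: (3 + 9) mod 4 = 0
Known residues: [0, 1, 3]; need a permutation of 0..3, so missing residue r = 2
Need (0 + s) mod 4 = 2; smallest s = (2 - 0) mod 4 = 2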